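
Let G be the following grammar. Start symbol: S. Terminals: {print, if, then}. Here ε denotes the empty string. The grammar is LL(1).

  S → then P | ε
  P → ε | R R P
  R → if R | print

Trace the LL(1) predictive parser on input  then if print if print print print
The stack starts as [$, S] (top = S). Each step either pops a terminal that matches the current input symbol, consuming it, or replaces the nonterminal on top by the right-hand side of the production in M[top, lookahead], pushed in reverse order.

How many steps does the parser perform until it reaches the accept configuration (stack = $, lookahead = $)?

      Stack        Input                                 Action
   1  $ S          then if print if print print print $  expand S → then P
   2  $ P then     then if print if print print print $  match then
   3  $ P          if print if print print print $       expand P → R R P
   4  $ P R R      if print if print print print $       expand R → if R
   5  $ P R R if   if print if print print print $       match if
   6  $ P R R      print if print print print $          expand R → print
   7  $ P R print  print if print print print $          match print
   8  $ P R        if print print print $                expand R → if R
   9  $ P R if     if print print print $                match if
  10  $ P R        print print print $                   expand R → print
  11  $ P print    print print print $                   match print
  12  $ P          print print $                         expand P → R R P
  13  $ P R R      print print $                         expand R → print
  14  $ P R print  print print $                         match print
  15  $ P R        print $                               expand R → print
  16  $ P print    print $                               match print
  17  $ P          $                                     expand P → ε
Accept reached after 17 steps.

17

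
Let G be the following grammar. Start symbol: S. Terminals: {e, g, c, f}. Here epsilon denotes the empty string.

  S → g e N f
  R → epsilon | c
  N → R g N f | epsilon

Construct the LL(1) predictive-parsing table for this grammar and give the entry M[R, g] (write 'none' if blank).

R → epsilon

FIRST(S): from S→g e N f we get {g}. So FIRST(S) = {g}.
FIRST(R): from R→epsilon we get {epsilon}; from R→c we get {c}. So FIRST(R) = {epsilon, c}.
FIRST(N): from N→R g N f we get {c, g}; from N→epsilon we get {epsilon}. So FIRST(N) = {epsilon, c, g}.
FOLLOW(S) includes $ since S is the start symbol.
FOLLOW(R): in N→R g N f, R is followed by g N f with FIRST {g}. Thus FOLLOW(R) = {g}.
For R → epsilon: FIRST(epsilon) = {epsilon}, so it goes in M[R, t] for t ∈ {}; since epsilon ∈ FIRST, also for every t ∈ FOLLOW(R) = {g}.
For R → c: FIRST(c) = {c}, so it goes in M[R, t] for t ∈ {c}.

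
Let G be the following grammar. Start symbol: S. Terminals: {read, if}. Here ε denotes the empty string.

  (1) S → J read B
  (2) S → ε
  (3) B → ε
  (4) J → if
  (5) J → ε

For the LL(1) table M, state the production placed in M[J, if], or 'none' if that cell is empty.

FIRST(B): from B→ε we get {ε}. So FIRST(B) = {ε}.
FIRST(J): from J→if we get {if}; from J→ε we get {ε}. So FIRST(J) = {ε, if}.
FIRST(S): from S→J read B we get {if, read}; from S→ε we get {ε}. So FIRST(S) = {ε, if, read}.
FOLLOW(S) includes $ since S is the start symbol.
FOLLOW(J): in S→J read B, J is followed by read B with FIRST {read}. Thus FOLLOW(J) = {read}.
For J → if: FIRST(if) = {if}, so it goes in M[J, t] for t ∈ {if}.
For J → ε: FIRST(ε) = {ε}, so it goes in M[J, t] for t ∈ {}; since ε ∈ FIRST, also for every t ∈ FOLLOW(J) = {read}.

J → if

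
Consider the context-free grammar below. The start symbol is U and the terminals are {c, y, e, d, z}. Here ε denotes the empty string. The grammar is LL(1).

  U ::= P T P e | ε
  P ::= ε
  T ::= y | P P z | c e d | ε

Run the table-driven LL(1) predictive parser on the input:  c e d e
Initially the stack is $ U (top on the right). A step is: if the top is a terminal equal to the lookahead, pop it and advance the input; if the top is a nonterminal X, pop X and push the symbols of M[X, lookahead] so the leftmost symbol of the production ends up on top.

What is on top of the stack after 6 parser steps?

step 1: stack=$ U  input=c e d e $  — expand U ::= P T P e
step 2: stack=$ e P T P  input=c e d e $  — expand P ::= ε
step 3: stack=$ e P T  input=c e d e $  — expand T ::= c e d
step 4: stack=$ e P d e c  input=c e d e $  — match c
step 5: stack=$ e P d e  input=e d e $  — match e
step 6: stack=$ e P d  input=d e $  — match d
Stack after step 6: $ e P (top = P).

P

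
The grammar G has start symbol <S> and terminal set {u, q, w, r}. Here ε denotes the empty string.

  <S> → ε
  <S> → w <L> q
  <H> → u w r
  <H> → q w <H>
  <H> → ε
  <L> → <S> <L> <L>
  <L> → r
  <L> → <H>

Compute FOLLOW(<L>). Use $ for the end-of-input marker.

{q, r, u, w}

FIRST(<S>): from <S>→ε we get {ε}; from <S>→w <L> q we get {w}. So FIRST(<S>) = {ε, w}.
FIRST(<H>): from <H>→u w r we get {u}; from <H>→q w <H> we get {q}; from <H>→ε we get {ε}. So FIRST(<H>) = {ε, q, u}.
FIRST(<L>): from <L>→<S> <L> <L> we get {ε, q, r, u, w}; from <L>→r we get {r}; from <L>→<H> we get {ε, q, u}. So FIRST(<L>) = {ε, q, r, u, w}.
FOLLOW(<S>) includes $ since <S> is the start symbol.
FOLLOW(<L>): in <S>→w <L> q, <L> is followed by q with FIRST {q}; in <L>→<S> <L> <L> (occurrence 1), <L> is followed by <L> with FIRST {ε, q, r, u, w}; in <L>→<S> <L> <L> (occurrence 1), the suffix after <L> is nullable (adds nothing new); in <L>→<S> <L> <L> (occurrence 2), the suffix after <L> is empty (adds nothing new). Thus FOLLOW(<L>) = {q, r, u, w}.
FOLLOW(<S>): in <L>→<S> <L> <L>, <S> is followed by <L> <L> with FIRST {ε, q, r, u, w}; in <L>→<S> <L> <L>, the suffix after <S> is nullable, so FOLLOW(<S>) ⊇ FOLLOW(<L>) = {q, r, u, w}. Thus FOLLOW(<S>) = {$, q, r, u, w}.
FOLLOW(<H>): in <H>→q w <H>, the suffix after <H> is empty (adds nothing new); in <L>→<H>, the suffix after <H> is empty, so FOLLOW(<H>) ⊇ FOLLOW(<L>) = {q, r, u, w}. Thus FOLLOW(<H>) = {q, r, u, w}.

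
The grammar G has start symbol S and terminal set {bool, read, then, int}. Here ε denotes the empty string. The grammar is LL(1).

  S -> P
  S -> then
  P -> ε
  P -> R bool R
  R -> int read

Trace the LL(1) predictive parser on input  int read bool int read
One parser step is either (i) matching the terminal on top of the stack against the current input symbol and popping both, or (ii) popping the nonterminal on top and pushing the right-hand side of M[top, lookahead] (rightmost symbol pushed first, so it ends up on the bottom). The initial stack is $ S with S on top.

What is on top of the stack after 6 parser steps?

step 1: stack=$ S  input=int read bool int read $  — expand S -> P
step 2: stack=$ P  input=int read bool int read $  — expand P -> R bool R
step 3: stack=$ R bool R  input=int read bool int read $  — expand R -> int read
step 4: stack=$ R bool read int  input=int read bool int read $  — match int
step 5: stack=$ R bool read  input=read bool int read $  — match read
step 6: stack=$ R bool  input=bool int read $  — match bool
Stack after step 6: $ R (top = R).

R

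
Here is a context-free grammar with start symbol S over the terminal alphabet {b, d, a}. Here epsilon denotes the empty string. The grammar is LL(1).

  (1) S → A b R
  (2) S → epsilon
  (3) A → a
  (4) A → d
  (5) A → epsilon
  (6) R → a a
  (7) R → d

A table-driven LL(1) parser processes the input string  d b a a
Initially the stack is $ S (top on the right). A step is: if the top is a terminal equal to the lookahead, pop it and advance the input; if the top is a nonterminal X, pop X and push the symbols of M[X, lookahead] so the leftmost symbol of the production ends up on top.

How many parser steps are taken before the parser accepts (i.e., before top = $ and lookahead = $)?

7

step 1: stack=$ S  input=d b a a $  — expand S → A b R
step 2: stack=$ R b A  input=d b a a $  — expand A → d
step 3: stack=$ R b d  input=d b a a $  — match d
step 4: stack=$ R b  input=b a a $  — match b
step 5: stack=$ R  input=a a $  — expand R → a a
step 6: stack=$ a a  input=a a $  — match a
step 7: stack=$ a  input=a $  — match a
Accept reached after 7 steps.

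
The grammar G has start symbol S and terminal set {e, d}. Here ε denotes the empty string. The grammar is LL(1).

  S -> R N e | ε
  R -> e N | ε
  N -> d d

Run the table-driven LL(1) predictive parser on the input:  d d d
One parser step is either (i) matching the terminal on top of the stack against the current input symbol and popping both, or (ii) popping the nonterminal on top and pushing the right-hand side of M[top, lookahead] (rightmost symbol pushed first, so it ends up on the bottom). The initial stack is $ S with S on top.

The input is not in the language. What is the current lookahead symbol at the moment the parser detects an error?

d

     Stack    Input    Action
  1  $ S      d d d $  expand S -> R N e
  2  $ e N R  d d d $  expand R -> ε
  3  $ e N    d d d $  expand N -> d d
  4  $ e d d  d d d $  match d
  5  $ e d    d d $    match d
  6  $ e      d $      error: top is terminal e but lookahead is d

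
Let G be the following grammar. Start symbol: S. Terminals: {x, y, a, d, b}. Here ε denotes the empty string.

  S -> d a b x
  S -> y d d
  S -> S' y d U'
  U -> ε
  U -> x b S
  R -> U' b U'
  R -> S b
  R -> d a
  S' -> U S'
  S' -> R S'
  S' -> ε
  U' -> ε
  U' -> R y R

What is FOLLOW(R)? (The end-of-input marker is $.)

{$, b, d, x, y}

FIRST(U): from U->ε we get {ε}; from U->x b S we get {x}. So FIRST(U) = {ε, x}.
FIRST(S): from S->d a b x we get {d}; from S->y d d we get {y}; from S->S' y d U' we get {b, d, x, y}. So FIRST(S) = {b, d, x, y}.
FIRST(R): from R->U' b U' we get {b, d, x, y}; from R->S b we get {b, d, x, y}; from R->d a we get {d}. So FIRST(R) = {b, d, x, y}.
FIRST(S'): from S'->U S' we get {ε, b, d, x, y}; from S'->R S' we get {b, d, x, y}; from S'->ε we get {ε}. So FIRST(S') = {ε, b, d, x, y}.
FIRST(U'): from U'->ε we get {ε}; from U'->R y R we get {b, d, x, y}. So FIRST(U') = {ε, b, d, x, y}.
FOLLOW(S) includes $ since S is the start symbol.
FOLLOW(S'): in S->S' y d U', S' is followed by y d U' with FIRST {y}; in S'->U S', the suffix after S' is empty (adds nothing new); in S'->R S', the suffix after S' is empty (adds nothing new). Thus FOLLOW(S') = {y}.
FOLLOW(U): in S'->U S', U is followed by S' with FIRST {ε, b, d, x, y}; in S'->U S', the suffix after U is nullable, so FOLLOW(U) ⊇ FOLLOW(S') = {y}. Thus FOLLOW(U) = {b, d, x, y}.
FOLLOW(S): in U->x b S, the suffix after S is empty, so FOLLOW(S) ⊇ FOLLOW(U) = {b, d, x, y}; in R->S b, S is followed by b with FIRST {b}. Thus FOLLOW(S) = {$, b, d, x, y}.
FOLLOW(R): in S'->R S', R is followed by S' with FIRST {ε, b, d, x, y}; in S'->R S', the suffix after R is nullable, so FOLLOW(R) ⊇ FOLLOW(S') = {y}; in U'->R y R (occurrence 1), R is followed by y R with FIRST {y}; in U'->R y R (occurrence 2), the suffix after R is empty, so FOLLOW(R) ⊇ FOLLOW(U') = {$, b, d, x, y}. Thus FOLLOW(R) = {$, b, d, x, y}.
FOLLOW(U'): in S->S' y d U', the suffix after U' is empty, so FOLLOW(U') ⊇ FOLLOW(S) = {$, b, d, x, y}; in R->U' b U' (occurrence 1), U' is followed by b U' with FIRST {b}; in R->U' b U' (occurrence 2), the suffix after U' is empty, so FOLLOW(U') ⊇ FOLLOW(R) = {$, b, d, x, y}. Thus FOLLOW(U') = {$, b, d, x, y}.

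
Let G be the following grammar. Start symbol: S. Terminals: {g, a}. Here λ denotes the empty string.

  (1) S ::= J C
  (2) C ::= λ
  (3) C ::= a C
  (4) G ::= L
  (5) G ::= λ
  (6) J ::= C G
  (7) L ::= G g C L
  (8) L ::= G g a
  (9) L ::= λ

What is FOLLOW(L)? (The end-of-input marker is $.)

{$, a, g}

FIRST(C): from C::=λ we get {λ}; from C::=a C we get {a}. So FIRST(C) = {λ, a}.
FIRST(S): from S::=J C we get {λ, a, g}. So FIRST(S) = {λ, a, g}.
FIRST(G): from G::=L we get {λ, g}; from G::=λ we get {λ}. So FIRST(G) = {λ, g}.
FIRST(J): from J::=C G we get {λ, a, g}. So FIRST(J) = {λ, a, g}.
FIRST(L): from L::=G g C L we get {g}; from L::=G g a we get {g}; from L::=λ we get {λ}. So FIRST(L) = {λ, g}.
FOLLOW(S) includes $ since S is the start symbol.
FOLLOW(S): S appears on no right-hand side. Thus FOLLOW(S) = {$}.
FOLLOW(J): in S::=J C, J is followed by C with FIRST {λ, a}; in S::=J C, the suffix after J is nullable, so FOLLOW(J) ⊇ FOLLOW(S) = {$}. Thus FOLLOW(J) = {$, a}.
FOLLOW(G): in J::=C G, the suffix after G is empty, so FOLLOW(G) ⊇ FOLLOW(J) = {$, a}; in L::=G g C L, G is followed by g C L with FIRST {g}; in L::=G g a, G is followed by g a with FIRST {g}. Thus FOLLOW(G) = {$, a, g}.
FOLLOW(L): in G::=L, the suffix after L is empty, so FOLLOW(L) ⊇ FOLLOW(G) = {$, a, g}; in L::=G g C L, the suffix after L is empty (adds nothing new). Thus FOLLOW(L) = {$, a, g}.
FOLLOW(C): in S::=J C, the suffix after C is empty, so FOLLOW(C) ⊇ FOLLOW(S) = {$}; in C::=a C, the suffix after C is empty (adds nothing new); in J::=C G, C is followed by G with FIRST {λ, g}; in J::=C G, the suffix after C is nullable, so FOLLOW(C) ⊇ FOLLOW(J) = {$, a}; in L::=G g C L, C is followed by L with FIRST {λ, g}; in L::=G g C L, the suffix after C is nullable, so FOLLOW(C) ⊇ FOLLOW(L) = {$, a, g}. Thus FOLLOW(C) = {$, a, g}.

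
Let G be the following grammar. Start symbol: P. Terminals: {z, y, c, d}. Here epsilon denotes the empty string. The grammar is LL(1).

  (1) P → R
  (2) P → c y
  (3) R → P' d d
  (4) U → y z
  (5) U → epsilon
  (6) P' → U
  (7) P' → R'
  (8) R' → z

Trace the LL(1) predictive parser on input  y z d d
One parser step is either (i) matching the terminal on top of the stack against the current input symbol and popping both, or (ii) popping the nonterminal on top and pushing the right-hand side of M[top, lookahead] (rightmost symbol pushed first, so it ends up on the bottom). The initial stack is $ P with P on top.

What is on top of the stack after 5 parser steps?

z

step 1: stack=$ P  input=y z d d $  — expand P → R
step 2: stack=$ R  input=y z d d $  — expand R → P' d d
step 3: stack=$ d d P'  input=y z d d $  — expand P' → U
step 4: stack=$ d d U  input=y z d d $  — expand U → y z
step 5: stack=$ d d z y  input=y z d d $  — match y
Stack after step 5: $ d d z (top = z).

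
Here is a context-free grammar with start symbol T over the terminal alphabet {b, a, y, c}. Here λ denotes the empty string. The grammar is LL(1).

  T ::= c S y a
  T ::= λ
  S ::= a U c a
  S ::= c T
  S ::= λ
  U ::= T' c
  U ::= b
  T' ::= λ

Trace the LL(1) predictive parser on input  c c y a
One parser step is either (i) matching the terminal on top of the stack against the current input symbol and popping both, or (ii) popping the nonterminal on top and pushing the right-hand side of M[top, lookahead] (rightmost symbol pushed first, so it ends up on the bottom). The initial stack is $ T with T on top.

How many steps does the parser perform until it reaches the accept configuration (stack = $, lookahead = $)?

7

step 1: stack=$ T  input=c c y a $  — expand T ::= c S y a
step 2: stack=$ a y S c  input=c c y a $  — match c
step 3: stack=$ a y S  input=c y a $  — expand S ::= c T
step 4: stack=$ a y T c  input=c y a $  — match c
step 5: stack=$ a y T  input=y a $  — expand T ::= λ
step 6: stack=$ a y  input=y a $  — match y
step 7: stack=$ a  input=a $  — match a
Accept reached after 7 steps.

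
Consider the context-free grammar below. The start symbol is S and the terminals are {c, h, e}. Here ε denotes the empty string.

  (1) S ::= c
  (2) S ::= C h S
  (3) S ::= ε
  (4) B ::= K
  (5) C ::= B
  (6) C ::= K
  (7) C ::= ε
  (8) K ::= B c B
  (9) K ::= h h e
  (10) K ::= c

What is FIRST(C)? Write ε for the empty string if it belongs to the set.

FIRST(S) = {ε, c, h}  (via C h S)
FIRST(B) = {c, h}  (via K)
FIRST(K) = {c, h}  (via B c B)
FIRST(C) = {ε, c, h}  (via B, K)

{ε, c, h}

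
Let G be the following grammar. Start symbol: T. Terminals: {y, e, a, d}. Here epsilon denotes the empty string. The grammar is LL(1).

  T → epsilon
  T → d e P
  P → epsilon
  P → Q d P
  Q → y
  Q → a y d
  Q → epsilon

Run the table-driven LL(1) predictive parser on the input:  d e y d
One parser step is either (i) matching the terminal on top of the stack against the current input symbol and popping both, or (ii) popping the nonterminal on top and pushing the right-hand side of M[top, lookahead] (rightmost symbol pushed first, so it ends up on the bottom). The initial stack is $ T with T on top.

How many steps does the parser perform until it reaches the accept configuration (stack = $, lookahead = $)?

     Stack    Input      Action
  1  $ T      d e y d $  expand T → d e P
  2  $ P e d  d e y d $  match d
  3  $ P e    e y d $    match e
  4  $ P      y d $      expand P → Q d P
  5  $ P d Q  y d $      expand Q → y
  6  $ P d y  y d $      match y
  7  $ P d    d $        match d
  8  $ P      $          expand P → epsilon
Accept reached after 8 steps.

8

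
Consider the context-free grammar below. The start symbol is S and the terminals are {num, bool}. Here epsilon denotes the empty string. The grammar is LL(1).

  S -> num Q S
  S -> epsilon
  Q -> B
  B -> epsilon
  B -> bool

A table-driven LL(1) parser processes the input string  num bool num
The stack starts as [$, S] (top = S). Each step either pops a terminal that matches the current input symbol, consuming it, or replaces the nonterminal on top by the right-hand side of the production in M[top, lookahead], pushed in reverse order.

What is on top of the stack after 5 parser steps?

step 1: stack=$ S  input=num bool num $  — expand S -> num Q S
step 2: stack=$ S Q num  input=num bool num $  — match num
step 3: stack=$ S Q  input=bool num $  — expand Q -> B
step 4: stack=$ S B  input=bool num $  — expand B -> bool
step 5: stack=$ S bool  input=bool num $  — match bool
Stack after step 5: $ S (top = S).

S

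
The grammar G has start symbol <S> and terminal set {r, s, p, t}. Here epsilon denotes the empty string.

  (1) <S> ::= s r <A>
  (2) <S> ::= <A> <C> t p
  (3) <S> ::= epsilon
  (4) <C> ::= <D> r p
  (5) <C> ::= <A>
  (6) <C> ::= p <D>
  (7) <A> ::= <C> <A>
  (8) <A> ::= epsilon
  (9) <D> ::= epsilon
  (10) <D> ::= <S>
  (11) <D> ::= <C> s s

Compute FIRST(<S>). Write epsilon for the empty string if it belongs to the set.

FIRST(<S>) = {epsilon, p, r, s, t}  (via <A> <C> t p)
FIRST(<C>) = {epsilon, p, r, s, t}  (via <D> r p, <A>)
FIRST(<A>) = {epsilon, p, r, s, t}  (via <C> <A>)
FIRST(<D>) = {epsilon, p, r, s, t}  (via <S>, <C> s s)

{epsilon, p, r, s, t}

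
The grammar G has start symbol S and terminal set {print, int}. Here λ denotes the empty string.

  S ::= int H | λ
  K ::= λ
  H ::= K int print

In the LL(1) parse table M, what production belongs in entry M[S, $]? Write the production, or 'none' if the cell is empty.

S ::= λ

FIRST(S) = {λ, int}
FIRST(K) = {λ}
FIRST(H) = {int}  (via K int print)
FOLLOW(S) includes $ since S is the start symbol.
FOLLOW(S): S appears on no right-hand side. Thus FOLLOW(S) = {$}.
For S ::= int H: FIRST(int H) = {int}, so it goes in M[S, t] for t ∈ {int}.
For S ::= λ: FIRST(λ) = {λ}, so it goes in M[S, t] for t ∈ {}; since λ ∈ FIRST, also for every t ∈ FOLLOW(S) = {$}.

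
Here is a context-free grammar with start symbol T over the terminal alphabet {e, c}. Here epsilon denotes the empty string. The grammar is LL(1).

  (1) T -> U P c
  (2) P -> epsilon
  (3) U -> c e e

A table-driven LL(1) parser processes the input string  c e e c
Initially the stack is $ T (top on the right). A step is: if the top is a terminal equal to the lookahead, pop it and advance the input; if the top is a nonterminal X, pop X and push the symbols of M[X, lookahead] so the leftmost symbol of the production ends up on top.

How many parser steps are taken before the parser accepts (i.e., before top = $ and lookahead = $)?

7

     Stack        Input      Action
  1  $ T          c e e c $  expand T -> U P c
  2  $ c P U      c e e c $  expand U -> c e e
  3  $ c P e e c  c e e c $  match c
  4  $ c P e e    e e c $    match e
  5  $ c P e      e c $      match e
  6  $ c P        c $        expand P -> epsilon
  7  $ c          c $        match c
Accept reached after 7 steps.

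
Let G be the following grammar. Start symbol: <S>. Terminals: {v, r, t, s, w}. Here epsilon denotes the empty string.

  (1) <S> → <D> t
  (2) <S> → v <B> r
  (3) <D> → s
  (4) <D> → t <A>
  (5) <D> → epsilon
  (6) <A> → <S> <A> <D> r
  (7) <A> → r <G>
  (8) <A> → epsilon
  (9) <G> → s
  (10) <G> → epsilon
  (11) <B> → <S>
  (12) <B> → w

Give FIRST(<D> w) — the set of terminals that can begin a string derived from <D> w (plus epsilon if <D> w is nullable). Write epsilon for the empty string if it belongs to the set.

FIRST(<D>) = {epsilon, s, t}
FIRST(<G>) = {epsilon, s}
FIRST(<S>) = {s, t, v}  (via <D> t)
FIRST(<A>) = {epsilon, r, s, t, v}  (via <S> <A> <D> r)
FIRST(<B>) = {s, t, v, w}  (via <S>)
FIRST(<D> w): take FIRST of each symbol in turn, carrying on past any symbol whose FIRST contains epsilon; result {s, t, w}.

{s, t, w}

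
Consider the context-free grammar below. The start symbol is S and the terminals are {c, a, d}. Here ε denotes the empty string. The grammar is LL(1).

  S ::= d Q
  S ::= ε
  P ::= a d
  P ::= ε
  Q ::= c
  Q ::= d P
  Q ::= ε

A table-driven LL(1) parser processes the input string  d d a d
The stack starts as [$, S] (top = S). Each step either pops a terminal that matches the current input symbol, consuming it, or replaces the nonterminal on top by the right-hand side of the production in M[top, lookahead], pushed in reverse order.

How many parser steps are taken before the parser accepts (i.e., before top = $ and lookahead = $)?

7

     Stack  Input      Action
  1  $ S    d d a d $  expand S ::= d Q
  2  $ Q d  d d a d $  match d
  3  $ Q    d a d $    expand Q ::= d P
  4  $ P d  d a d $    match d
  5  $ P    a d $      expand P ::= a d
  6  $ d a  a d $      match a
  7  $ d    d $        match d
Accept reached after 7 steps.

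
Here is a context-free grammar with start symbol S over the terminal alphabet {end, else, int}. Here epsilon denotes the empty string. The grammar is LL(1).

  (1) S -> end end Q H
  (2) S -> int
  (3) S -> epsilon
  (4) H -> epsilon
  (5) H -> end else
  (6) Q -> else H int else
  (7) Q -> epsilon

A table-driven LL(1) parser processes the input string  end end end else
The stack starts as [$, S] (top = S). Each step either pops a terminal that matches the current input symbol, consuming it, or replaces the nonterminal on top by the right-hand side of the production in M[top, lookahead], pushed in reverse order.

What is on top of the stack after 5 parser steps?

end

step 1: stack=$ S  input=end end end else $  — expand S -> end end Q H
step 2: stack=$ H Q end end  input=end end end else $  — match end
step 3: stack=$ H Q end  input=end end else $  — match end
step 4: stack=$ H Q  input=end else $  — expand Q -> epsilon
step 5: stack=$ H  input=end else $  — expand H -> end else
Stack after step 5: $ else end (top = end).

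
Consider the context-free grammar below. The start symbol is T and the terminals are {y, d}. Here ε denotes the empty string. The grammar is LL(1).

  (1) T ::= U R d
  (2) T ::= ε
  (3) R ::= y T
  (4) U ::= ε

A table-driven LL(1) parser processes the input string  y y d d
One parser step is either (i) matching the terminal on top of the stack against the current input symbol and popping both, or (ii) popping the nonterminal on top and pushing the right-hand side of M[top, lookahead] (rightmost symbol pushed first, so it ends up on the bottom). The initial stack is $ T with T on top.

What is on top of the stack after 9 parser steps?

step 1: stack=$ T  input=y y d d $  — expand T ::= U R d
step 2: stack=$ d R U  input=y y d d $  — expand U ::= ε
step 3: stack=$ d R  input=y y d d $  — expand R ::= y T
step 4: stack=$ d T y  input=y y d d $  — match y
step 5: stack=$ d T  input=y d d $  — expand T ::= U R d
step 6: stack=$ d d R U  input=y d d $  — expand U ::= ε
step 7: stack=$ d d R  input=y d d $  — expand R ::= y T
step 8: stack=$ d d T y  input=y d d $  — match y
step 9: stack=$ d d T  input=d d $  — expand T ::= ε
Stack after step 9: $ d d (top = d).

d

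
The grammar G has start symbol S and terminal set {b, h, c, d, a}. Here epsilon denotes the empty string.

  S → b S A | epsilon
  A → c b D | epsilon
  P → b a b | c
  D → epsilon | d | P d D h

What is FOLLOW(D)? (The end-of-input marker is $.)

FIRST(S): from S→b S A we get {b}; from S→epsilon we get {epsilon}. So FIRST(S) = {epsilon, b}.
FIRST(A): from A→c b D we get {c}; from A→epsilon we get {epsilon}. So FIRST(A) = {epsilon, c}.
FIRST(P): from P→b a b we get {b}; from P→c we get {c}. So FIRST(P) = {b, c}.
FIRST(D): from D→epsilon we get {epsilon}; from D→d we get {d}; from D→P d D h we get {b, c}. So FIRST(D) = {epsilon, b, c, d}.
FOLLOW(S) includes $ since S is the start symbol.
FOLLOW(S): in S→b S A, S is followed by A with FIRST {epsilon, c}; in S→b S A, the suffix after S is nullable (adds nothing new). Thus FOLLOW(S) = {$, c}.
FOLLOW(A): in S→b S A, the suffix after A is empty, so FOLLOW(A) ⊇ FOLLOW(S) = {$, c}. Thus FOLLOW(A) = {$, c}.
FOLLOW(P): in D→P d D h, P is followed by d D h with FIRST {d}. Thus FOLLOW(P) = {d}.
FOLLOW(D): in A→c b D, the suffix after D is empty, so FOLLOW(D) ⊇ FOLLOW(A) = {$, c}; in D→P d D h, D is followed by h with FIRST {h}. Thus FOLLOW(D) = {$, c, h}.

{$, c, h}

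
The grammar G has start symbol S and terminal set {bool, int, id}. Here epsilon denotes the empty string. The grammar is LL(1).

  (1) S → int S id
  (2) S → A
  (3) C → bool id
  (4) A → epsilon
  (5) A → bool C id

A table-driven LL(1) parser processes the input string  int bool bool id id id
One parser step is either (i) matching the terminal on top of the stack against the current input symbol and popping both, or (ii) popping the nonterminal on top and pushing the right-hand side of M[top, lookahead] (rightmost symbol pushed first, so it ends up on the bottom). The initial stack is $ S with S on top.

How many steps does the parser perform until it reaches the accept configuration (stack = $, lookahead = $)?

step 1: stack=$ S  input=int bool bool id id id $  — expand S → int S id
step 2: stack=$ id S int  input=int bool bool id id id $  — match int
step 3: stack=$ id S  input=bool bool id id id $  — expand S → A
step 4: stack=$ id A  input=bool bool id id id $  — expand A → bool C id
step 5: stack=$ id id C bool  input=bool bool id id id $  — match bool
step 6: stack=$ id id C  input=bool id id id $  — expand C → bool id
step 7: stack=$ id id id bool  input=bool id id id $  — match bool
step 8: stack=$ id id id  input=id id id $  — match id
step 9: stack=$ id id  input=id id $  — match id
step 10: stack=$ id  input=id $  — match id
Accept reached after 10 steps.

10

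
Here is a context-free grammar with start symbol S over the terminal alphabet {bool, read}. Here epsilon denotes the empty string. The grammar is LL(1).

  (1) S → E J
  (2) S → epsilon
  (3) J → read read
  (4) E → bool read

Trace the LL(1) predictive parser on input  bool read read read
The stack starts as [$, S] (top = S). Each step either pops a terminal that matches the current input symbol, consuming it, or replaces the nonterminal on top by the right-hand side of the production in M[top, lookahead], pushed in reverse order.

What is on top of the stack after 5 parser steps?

     Stack          Input                  Action
  1  $ S            bool read read read $  expand S → E J
  2  $ J E          bool read read read $  expand E → bool read
  3  $ J read bool  bool read read read $  match bool
  4  $ J read       read read read $       match read
  5  $ J            read read $            expand J → read read
Stack after step 5: $ read read (top = read).

read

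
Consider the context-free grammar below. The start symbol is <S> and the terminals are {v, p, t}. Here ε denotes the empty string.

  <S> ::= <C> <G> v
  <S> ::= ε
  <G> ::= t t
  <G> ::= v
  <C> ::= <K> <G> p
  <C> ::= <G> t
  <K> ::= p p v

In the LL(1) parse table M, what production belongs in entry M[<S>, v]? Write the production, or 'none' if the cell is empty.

<S> ::= <C> <G> v

FIRST(<G>) = {t, v}
FIRST(<K>) = {p}
FIRST(<C>) = {p, t, v}  (via <K> <G> p, <G> t)
FIRST(<S>) = {ε, p, t, v}  (via <C> <G> v)
FOLLOW(<S>) includes $ since <S> is the start symbol.
FOLLOW(<S>): <S> appears on no right-hand side. Thus FOLLOW(<S>) = {$}.
For <S> ::= <C> <G> v: FIRST(<C> <G> v) = {p, t, v}, so it goes in M[<S>, t] for t ∈ {p, t, v}.
For <S> ::= ε: FIRST(ε) = {ε}, so it goes in M[<S>, t] for t ∈ {}; since ε ∈ FIRST, also for every t ∈ FOLLOW(<S>) = {$}.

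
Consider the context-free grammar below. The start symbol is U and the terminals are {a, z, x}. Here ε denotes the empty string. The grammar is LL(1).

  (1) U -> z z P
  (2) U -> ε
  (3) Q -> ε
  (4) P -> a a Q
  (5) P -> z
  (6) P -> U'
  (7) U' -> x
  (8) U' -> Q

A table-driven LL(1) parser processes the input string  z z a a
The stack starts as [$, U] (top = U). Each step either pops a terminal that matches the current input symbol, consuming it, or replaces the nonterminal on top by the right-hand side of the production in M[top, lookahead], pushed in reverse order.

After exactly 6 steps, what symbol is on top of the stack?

step 1: stack=$ U  input=z z a a $  — expand U -> z z P
step 2: stack=$ P z z  input=z z a a $  — match z
step 3: stack=$ P z  input=z a a $  — match z
step 4: stack=$ P  input=a a $  — expand P -> a a Q
step 5: stack=$ Q a a  input=a a $  — match a
step 6: stack=$ Q a  input=a $  — match a
Stack after step 6: $ Q (top = Q).

Q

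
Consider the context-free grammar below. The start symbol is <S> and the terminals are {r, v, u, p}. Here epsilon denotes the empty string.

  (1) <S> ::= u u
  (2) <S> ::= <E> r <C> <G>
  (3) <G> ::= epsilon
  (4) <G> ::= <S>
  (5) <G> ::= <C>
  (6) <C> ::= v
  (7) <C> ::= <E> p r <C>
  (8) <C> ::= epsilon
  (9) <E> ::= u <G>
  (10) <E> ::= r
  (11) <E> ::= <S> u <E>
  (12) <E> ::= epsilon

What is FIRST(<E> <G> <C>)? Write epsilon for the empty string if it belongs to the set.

FIRST(<S>): from <S>::=u u we get {u}; from <S>::=<E> r <C> <G> we get {r, u}. So FIRST(<S>) = {r, u}.
FIRST(<E>): from <E>::=u <G> we get {u}; from <E>::=r we get {r}; from <E>::=<S> u <E> we get {r, u}; from <E>::=epsilon we get {epsilon}. So FIRST(<E>) = {epsilon, r, u}.
FIRST(<C>): from <C>::=v we get {v}; from <C>::=<E> p r <C> we get {p, r, u}; from <C>::=epsilon we get {epsilon}. So FIRST(<C>) = {epsilon, p, r, u, v}.
FIRST(<G>): from <G>::=epsilon we get {epsilon}; from <G>::=<S> we get {r, u}; from <G>::=<C> we get {epsilon, p, r, u, v}. So FIRST(<G>) = {epsilon, p, r, u, v}.
FIRST(<E> <G> <C>): take FIRST of each symbol in turn, carrying on past any symbol whose FIRST contains epsilon; result {epsilon, p, r, u, v}.

{epsilon, p, r, u, v}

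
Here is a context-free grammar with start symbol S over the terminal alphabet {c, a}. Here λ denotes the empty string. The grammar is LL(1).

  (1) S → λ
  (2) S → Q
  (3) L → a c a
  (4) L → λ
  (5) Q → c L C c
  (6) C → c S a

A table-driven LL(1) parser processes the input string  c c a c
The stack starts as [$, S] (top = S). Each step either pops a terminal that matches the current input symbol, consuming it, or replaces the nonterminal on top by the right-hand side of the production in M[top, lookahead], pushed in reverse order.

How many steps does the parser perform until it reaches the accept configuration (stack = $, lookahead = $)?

step 1: stack=$ S  input=c c a c $  — expand S → Q
step 2: stack=$ Q  input=c c a c $  — expand Q → c L C c
step 3: stack=$ c C L c  input=c c a c $  — match c
step 4: stack=$ c C L  input=c a c $  — expand L → λ
step 5: stack=$ c C  input=c a c $  — expand C → c S a
step 6: stack=$ c a S c  input=c a c $  — match c
step 7: stack=$ c a S  input=a c $  — expand S → λ
step 8: stack=$ c a  input=a c $  — match a
step 9: stack=$ c  input=c $  — match c
Accept reached after 9 steps.

9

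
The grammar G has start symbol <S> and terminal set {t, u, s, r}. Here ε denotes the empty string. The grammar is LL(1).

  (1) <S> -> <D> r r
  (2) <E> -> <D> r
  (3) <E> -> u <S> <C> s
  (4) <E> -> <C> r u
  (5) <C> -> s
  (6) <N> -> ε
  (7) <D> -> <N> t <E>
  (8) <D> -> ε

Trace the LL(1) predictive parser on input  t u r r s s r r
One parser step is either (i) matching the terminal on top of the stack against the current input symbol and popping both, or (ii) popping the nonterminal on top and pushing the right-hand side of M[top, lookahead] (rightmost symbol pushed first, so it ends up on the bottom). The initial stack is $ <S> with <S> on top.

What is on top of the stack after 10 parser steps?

      Stack                Input              Action
   1  $ <S>                t u r r s s r r $  expand <S> -> <D> r r
   2  $ r r <D>            t u r r s s r r $  expand <D> -> <N> t <E>
   3  $ r r <E> t <N>      t u r r s s r r $  expand <N> -> ε
   4  $ r r <E> t          t u r r s s r r $  match t
   5  $ r r <E>            u r r s s r r $    expand <E> -> u <S> <C> s
   6  $ r r s <C> <S> u    u r r s s r r $    match u
   7  $ r r s <C> <S>      r r s s r r $      expand <S> -> <D> r r
   8  $ r r s <C> r r <D>  r r s s r r $      expand <D> -> ε
   9  $ r r s <C> r r      r r s s r r $      match r
  10  $ r r s <C> r        r s s r r $        match r
Stack after step 10: $ r r s <C> (top = <C>).

<C>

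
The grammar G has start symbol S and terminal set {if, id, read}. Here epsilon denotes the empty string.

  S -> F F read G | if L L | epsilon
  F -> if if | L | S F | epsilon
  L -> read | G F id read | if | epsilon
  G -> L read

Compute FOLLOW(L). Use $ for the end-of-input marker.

FIRST(S) = {epsilon, if, read}  (via F F read G)
FIRST(F) = {epsilon, if, read}  (via L, S F)
FIRST(L) = {epsilon, if, read}  (via G F id read)
FIRST(G) = {if, read}  (via L read)
FOLLOW(S) includes $ since S is the start symbol.
FOLLOW(F): in S->F F read G (occurrence 1), F is followed by F read G with FIRST {if, read}; in S->F F read G (occurrence 2), F is followed by read G with FIRST {read}; in F->S F, the suffix after F is empty (adds nothing new); in L->G F id read, F is followed by id read with FIRST {id}. Thus FOLLOW(F) = {id, if, read}.
FOLLOW(S): in F->S F, S is followed by F with FIRST {epsilon, if, read}; in F->S F, the suffix after S is nullable, so FOLLOW(S) ⊇ FOLLOW(F) = {id, if, read}. Thus FOLLOW(S) = {$, id, if, read}.
FOLLOW(L): in S->if L L (occurrence 1), L is followed by L with FIRST {epsilon, if, read}; in S->if L L (occurrence 1), the suffix after L is nullable, so FOLLOW(L) ⊇ FOLLOW(S) = {$, id, if, read}; in S->if L L (occurrence 2), the suffix after L is empty, so FOLLOW(L) ⊇ FOLLOW(S) = {$, id, if, read}; in F->L, the suffix after L is empty, so FOLLOW(L) ⊇ FOLLOW(F) = {id, if, read}; in G->L read, L is followed by read with FIRST {read}. Thus FOLLOW(L) = {$, id, if, read}.
FOLLOW(G): in S->F F read G, the suffix after G is empty, so FOLLOW(G) ⊇ FOLLOW(S) = {$, id, if, read}; in L->G F id read, G is followed by F id read with FIRST {id, if, read}. Thus FOLLOW(G) = {$, id, if, read}.

{$, id, if, read}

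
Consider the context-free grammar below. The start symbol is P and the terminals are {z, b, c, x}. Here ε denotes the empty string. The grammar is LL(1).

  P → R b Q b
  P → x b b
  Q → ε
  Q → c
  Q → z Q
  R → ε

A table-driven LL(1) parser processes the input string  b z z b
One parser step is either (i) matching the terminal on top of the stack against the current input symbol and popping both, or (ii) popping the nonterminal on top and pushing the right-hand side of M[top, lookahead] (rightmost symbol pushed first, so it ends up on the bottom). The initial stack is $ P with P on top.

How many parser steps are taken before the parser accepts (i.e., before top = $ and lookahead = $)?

     Stack      Input      Action
  1  $ P        b z z b $  expand P → R b Q b
  2  $ b Q b R  b z z b $  expand R → ε
  3  $ b Q b    b z z b $  match b
  4  $ b Q      z z b $    expand Q → z Q
  5  $ b Q z    z z b $    match z
  6  $ b Q      z b $      expand Q → z Q
  7  $ b Q z    z b $      match z
  8  $ b Q      b $        expand Q → ε
  9  $ b        b $        match b
Accept reached after 9 steps.

9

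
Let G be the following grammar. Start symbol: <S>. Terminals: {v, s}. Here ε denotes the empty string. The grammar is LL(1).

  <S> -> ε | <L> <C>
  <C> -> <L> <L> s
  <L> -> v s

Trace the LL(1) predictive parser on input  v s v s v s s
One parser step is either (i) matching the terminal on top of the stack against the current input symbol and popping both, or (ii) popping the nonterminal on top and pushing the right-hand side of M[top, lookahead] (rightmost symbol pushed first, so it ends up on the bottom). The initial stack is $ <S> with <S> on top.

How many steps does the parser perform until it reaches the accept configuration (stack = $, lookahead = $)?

step 1: stack=$ <S>  input=v s v s v s s $  — expand <S> -> <L> <C>
step 2: stack=$ <C> <L>  input=v s v s v s s $  — expand <L> -> v s
step 3: stack=$ <C> s v  input=v s v s v s s $  — match v
step 4: stack=$ <C> s  input=s v s v s s $  — match s
step 5: stack=$ <C>  input=v s v s s $  — expand <C> -> <L> <L> s
step 6: stack=$ s <L> <L>  input=v s v s s $  — expand <L> -> v s
step 7: stack=$ s <L> s v  input=v s v s s $  — match v
step 8: stack=$ s <L> s  input=s v s s $  — match s
step 9: stack=$ s <L>  input=v s s $  — expand <L> -> v s
step 10: stack=$ s s v  input=v s s $  — match v
step 11: stack=$ s s  input=s s $  — match s
step 12: stack=$ s  input=s $  — match s
Accept reached after 12 steps.

12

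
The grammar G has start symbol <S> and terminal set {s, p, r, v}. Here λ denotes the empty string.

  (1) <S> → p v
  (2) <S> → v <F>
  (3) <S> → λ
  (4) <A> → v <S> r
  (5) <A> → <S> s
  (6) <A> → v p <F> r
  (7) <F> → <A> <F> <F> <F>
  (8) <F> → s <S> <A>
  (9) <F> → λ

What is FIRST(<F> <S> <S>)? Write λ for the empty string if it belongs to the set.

{λ, p, s, v}

FIRST(<S>) = {λ, p, v}
FIRST(<A>) = {p, s, v}  (via <S> s)
FIRST(<F>) = {λ, p, s, v}  (via <A> <F> <F> <F>)
FIRST(<F> <S> <S>): take FIRST of each symbol in turn, carrying on past any symbol whose FIRST contains λ; result {λ, p, s, v}.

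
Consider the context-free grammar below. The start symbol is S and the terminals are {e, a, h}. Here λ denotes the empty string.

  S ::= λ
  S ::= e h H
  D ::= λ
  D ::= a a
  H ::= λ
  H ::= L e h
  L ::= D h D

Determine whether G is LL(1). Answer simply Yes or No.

FIRST(S) = {λ, e}
FIRST(D) = {λ, a}
FIRST(H) = {λ, a, h}
FIRST(L) = {a, h}
FOLLOW(S) = {$}
FOLLOW(D) = {e, h}
FOLLOW(H) = {$}
FOLLOW(L) = {e}
Each cell of M receives at most one production.

Yes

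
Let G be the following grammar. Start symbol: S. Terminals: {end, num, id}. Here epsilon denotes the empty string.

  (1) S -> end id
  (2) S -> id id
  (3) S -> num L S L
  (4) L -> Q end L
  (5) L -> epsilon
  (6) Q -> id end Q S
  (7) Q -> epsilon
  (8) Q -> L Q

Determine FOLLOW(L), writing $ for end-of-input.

{$, end, id, num}

FIRST(S) = {end, id, num}
FIRST(L) = {epsilon, end, id}  (via Q end L)
FIRST(Q) = {epsilon, end, id}  (via L Q)
FOLLOW(S) includes $ since S is the start symbol.
FOLLOW(Q): in L->Q end L, Q is followed by end L with FIRST {end}; in Q->id end Q S, Q is followed by S with FIRST {end, id, num}; in Q->L Q, the suffix after Q is empty (adds nothing new). Thus FOLLOW(Q) = {end, id, num}.
FOLLOW(S): in S->num L S L, S is followed by L with FIRST {epsilon, end, id}; in S->num L S L, the suffix after S is nullable (adds nothing new); in Q->id end Q S, the suffix after S is empty, so FOLLOW(S) ⊇ FOLLOW(Q) = {end, id, num}. Thus FOLLOW(S) = {$, end, id, num}.
FOLLOW(L): in S->num L S L (occurrence 1), L is followed by S L with FIRST {end, id, num}; in S->num L S L (occurrence 2), the suffix after L is empty, so FOLLOW(L) ⊇ FOLLOW(S) = {$, end, id, num}; in L->Q end L, the suffix after L is empty (adds nothing new); in Q->L Q, L is followed by Q with FIRST {epsilon, end, id}; in Q->L Q, the suffix after L is nullable, so FOLLOW(L) ⊇ FOLLOW(Q) = {end, id, num}. Thus FOLLOW(L) = {$, end, id, num}.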